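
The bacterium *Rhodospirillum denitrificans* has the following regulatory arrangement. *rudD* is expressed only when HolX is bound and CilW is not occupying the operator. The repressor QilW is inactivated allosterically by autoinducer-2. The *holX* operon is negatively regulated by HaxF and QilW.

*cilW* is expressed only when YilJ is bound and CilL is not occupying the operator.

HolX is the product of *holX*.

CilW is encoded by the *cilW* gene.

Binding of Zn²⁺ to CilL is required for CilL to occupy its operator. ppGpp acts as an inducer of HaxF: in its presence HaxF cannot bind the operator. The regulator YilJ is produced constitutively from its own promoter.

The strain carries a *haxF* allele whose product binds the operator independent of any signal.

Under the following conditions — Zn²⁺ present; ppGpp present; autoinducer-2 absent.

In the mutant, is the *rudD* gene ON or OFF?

OFF

HaxF is constitutively active in this strain.
Autoinducer-2 is absent, so QilW is active.
With repressor HaxF bound, *holX* is not transcribed.
So HolX is not produced.
Zn²⁺ is present, so CilL is active.
YilJ is produced constitutively and is active.
With repressor CilL bound, *cilW* is not transcribed.
So CilW is not produced.
Required activator HolX is absent, so *rudD* is not transcribed.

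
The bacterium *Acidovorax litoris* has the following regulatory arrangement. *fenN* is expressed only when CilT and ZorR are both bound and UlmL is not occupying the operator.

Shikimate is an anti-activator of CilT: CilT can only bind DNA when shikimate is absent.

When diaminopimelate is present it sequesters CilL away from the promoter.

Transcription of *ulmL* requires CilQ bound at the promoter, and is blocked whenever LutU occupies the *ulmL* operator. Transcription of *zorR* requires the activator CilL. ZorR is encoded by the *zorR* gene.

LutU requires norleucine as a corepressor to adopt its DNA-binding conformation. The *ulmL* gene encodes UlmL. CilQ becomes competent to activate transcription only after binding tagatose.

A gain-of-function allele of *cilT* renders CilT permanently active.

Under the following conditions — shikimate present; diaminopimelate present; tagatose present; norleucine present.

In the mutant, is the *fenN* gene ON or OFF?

OFF

Tagatose is present, so CilQ is active.
Norleucine is present, so LutU is active.
With repressor LutU bound, *ulmL* is not transcribed.
So UlmL is not produced.
CilT is constitutively active in this strain.
Diaminopimelate is present, so CilL is inactive.
Required activator CilL is absent, so *zorR* is not transcribed.
So ZorR is not produced.
Required activator ZorR is absent, so *fenN* is not transcribed.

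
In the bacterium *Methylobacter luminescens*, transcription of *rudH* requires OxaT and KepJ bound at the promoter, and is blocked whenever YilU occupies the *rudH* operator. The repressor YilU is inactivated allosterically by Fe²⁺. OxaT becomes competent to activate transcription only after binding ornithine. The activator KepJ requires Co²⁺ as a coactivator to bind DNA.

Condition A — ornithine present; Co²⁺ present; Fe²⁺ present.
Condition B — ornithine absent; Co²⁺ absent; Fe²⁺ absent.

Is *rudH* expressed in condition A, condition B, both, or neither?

A only

Condition A:
Ornithine is present, so OxaT is active.
Co²⁺ is present, so KepJ is active.
Fe²⁺ is present, so YilU is inactive.
No repressor is bound and OxaT and KepJ are active, so *rudH* is transcribed.
→ *rudH* is ON in A.
Condition B:
Ornithine is absent, so OxaT is inactive.
Co²⁺ is absent, so KepJ is inactive.
Fe²⁺ is absent, so YilU is active.
With repressor YilU bound, *rudH* is not transcribed.
→ *rudH* is OFF in B.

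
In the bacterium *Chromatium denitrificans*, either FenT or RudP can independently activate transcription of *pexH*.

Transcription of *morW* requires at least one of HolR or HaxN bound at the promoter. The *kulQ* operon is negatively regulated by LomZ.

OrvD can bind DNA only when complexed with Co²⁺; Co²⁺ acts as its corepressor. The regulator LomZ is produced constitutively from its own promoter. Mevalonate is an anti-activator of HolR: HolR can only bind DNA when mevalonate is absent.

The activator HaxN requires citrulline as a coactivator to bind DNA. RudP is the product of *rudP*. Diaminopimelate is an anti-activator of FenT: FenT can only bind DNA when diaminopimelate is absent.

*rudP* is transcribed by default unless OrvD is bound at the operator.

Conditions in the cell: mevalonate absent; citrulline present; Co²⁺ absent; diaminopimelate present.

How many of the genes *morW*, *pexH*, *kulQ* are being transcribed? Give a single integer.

Mevalonate is absent, so HolR is active.
Citrulline is present, so HaxN is active.
Activator HolR is present, so *morW* is transcribed.
→ *morW* is ON.
Diaminopimelate is present, so FenT is inactive.
Co²⁺ is absent, so OrvD is inactive.
With no repressor bound, *rudP* is transcribed.
So RudP is produced and active.
Activator RudP is present, so *pexH* is transcribed.
→ *pexH* is ON.
LomZ is produced constitutively and is active.
With repressor LomZ bound, *kulQ* is not transcribed.
→ *kulQ* is OFF.
2 of the 3 genes are transcribed.

2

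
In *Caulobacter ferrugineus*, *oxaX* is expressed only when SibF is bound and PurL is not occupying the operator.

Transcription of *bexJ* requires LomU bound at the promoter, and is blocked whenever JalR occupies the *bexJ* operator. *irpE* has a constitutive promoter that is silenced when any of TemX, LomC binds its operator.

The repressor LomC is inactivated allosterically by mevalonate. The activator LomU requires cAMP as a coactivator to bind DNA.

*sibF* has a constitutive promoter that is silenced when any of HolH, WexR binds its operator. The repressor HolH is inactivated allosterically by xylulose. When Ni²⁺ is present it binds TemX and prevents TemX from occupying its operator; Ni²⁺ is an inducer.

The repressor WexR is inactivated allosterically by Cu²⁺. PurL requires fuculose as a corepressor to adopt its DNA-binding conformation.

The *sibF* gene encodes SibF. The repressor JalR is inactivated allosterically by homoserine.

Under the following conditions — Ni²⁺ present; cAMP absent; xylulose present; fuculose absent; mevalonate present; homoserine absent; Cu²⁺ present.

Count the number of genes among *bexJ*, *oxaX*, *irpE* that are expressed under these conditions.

Homoserine is absent, so JalR is active.
cAMP is absent, so LomU is inactive.
With repressor JalR bound, *bexJ* is not transcribed.
→ *bexJ* is OFF.
Xylulose is present, so HolH is inactive.
Cu²⁺ is present, so WexR is inactive.
With no repressor bound, *sibF* is transcribed.
So SibF is produced and active.
Fuculose is absent, so PurL is inactive.
No repressor is bound and SibF is active, so *oxaX* is transcribed.
→ *oxaX* is ON.
Ni²⁺ is present, so TemX is inactive.
Mevalonate is present, so LomC is inactive.
With no repressor bound, *irpE* is transcribed.
→ *irpE* is ON.
2 of the 3 genes are transcribed.

2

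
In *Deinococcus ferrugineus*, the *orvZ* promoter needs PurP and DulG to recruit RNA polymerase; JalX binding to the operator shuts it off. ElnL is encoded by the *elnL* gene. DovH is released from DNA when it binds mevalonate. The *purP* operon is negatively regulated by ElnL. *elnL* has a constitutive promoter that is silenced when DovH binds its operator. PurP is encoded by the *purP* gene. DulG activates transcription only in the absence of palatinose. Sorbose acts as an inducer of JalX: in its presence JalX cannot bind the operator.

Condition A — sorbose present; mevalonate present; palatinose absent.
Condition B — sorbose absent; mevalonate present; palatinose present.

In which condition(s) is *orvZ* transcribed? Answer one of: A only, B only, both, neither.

neither

Condition A:
Sorbose is present, so JalX is inactive.
Mevalonate is present, so DovH is inactive.
With no repressor bound, *elnL* is transcribed.
So ElnL is produced and active.
With repressor ElnL bound, *purP* is not transcribed.
So PurP is not produced.
Palatinose is absent, so DulG is active.
Required activator PurP is absent, so *orvZ* is not transcribed.
→ *orvZ* is OFF in A.
Condition B:
Sorbose is absent, so JalX is active.
Mevalonate is present, so DovH is inactive.
With no repressor bound, *elnL* is transcribed.
So ElnL is produced and active.
With repressor ElnL bound, *purP* is not transcribed.
So PurP is not produced.
Palatinose is present, so DulG is inactive.
With repressor JalX bound, *orvZ* is not transcribed.
→ *orvZ* is OFF in B.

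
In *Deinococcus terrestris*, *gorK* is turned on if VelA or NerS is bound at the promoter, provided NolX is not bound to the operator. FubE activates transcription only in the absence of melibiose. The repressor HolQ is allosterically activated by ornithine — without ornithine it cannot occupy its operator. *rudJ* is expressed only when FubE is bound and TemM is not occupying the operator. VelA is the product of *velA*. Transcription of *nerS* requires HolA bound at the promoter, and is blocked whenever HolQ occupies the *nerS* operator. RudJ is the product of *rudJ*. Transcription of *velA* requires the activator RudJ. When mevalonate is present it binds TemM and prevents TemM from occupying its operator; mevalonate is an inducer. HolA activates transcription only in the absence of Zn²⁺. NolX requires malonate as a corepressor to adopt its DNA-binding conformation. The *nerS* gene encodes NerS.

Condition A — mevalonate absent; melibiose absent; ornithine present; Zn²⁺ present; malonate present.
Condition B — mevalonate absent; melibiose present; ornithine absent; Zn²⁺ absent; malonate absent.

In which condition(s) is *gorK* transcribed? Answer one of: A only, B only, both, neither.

B only

Condition A:
Mevalonate is absent, so TemM is active.
Melibiose is absent, so FubE is active.
With repressor TemM bound, *rudJ* is not transcribed.
So RudJ is not produced.
Required activator RudJ is absent, so *velA* is not transcribed.
So VelA is not produced.
Ornithine is present, so HolQ is active.
Zn²⁺ is present, so HolA is inactive.
With repressor HolQ bound, *nerS* is not transcribed.
So NerS is not produced.
Malonate is present, so NolX is active.
With repressor NolX bound, *gorK* is not transcribed.
→ *gorK* is OFF in A.
Condition B:
Mevalonate is absent, so TemM is active.
Melibiose is present, so FubE is inactive.
With repressor TemM bound, *rudJ* is not transcribed.
So RudJ is not produced.
Required activator RudJ is absent, so *velA* is not transcribed.
So VelA is not produced.
Ornithine is absent, so HolQ is inactive.
Zn²⁺ is absent, so HolA is active.
No repressor is bound and HolA is active, so *nerS* is transcribed.
So NerS is produced and active.
Malonate is absent, so NolX is inactive.
Activator NerS is present, so *gorK* is transcribed.
→ *gorK* is ON in B.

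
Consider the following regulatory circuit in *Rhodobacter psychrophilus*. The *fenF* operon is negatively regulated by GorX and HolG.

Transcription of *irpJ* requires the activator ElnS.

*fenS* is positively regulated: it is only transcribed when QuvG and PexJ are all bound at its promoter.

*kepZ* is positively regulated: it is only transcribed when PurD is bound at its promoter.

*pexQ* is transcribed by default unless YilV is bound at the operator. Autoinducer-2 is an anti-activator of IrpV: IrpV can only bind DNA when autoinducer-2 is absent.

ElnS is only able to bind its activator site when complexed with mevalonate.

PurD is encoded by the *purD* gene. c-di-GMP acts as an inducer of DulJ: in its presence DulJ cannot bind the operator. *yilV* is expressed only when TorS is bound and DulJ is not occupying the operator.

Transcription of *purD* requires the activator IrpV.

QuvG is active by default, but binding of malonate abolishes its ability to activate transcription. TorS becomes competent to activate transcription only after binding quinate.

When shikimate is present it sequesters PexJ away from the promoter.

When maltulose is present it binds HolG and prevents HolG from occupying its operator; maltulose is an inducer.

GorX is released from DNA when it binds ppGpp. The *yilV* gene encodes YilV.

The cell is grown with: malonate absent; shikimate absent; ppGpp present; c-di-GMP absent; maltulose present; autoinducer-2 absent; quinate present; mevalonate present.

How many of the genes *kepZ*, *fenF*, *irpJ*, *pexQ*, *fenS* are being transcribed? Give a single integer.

5

Autoinducer-2 is absent, so IrpV is active.
No repressor is bound and IrpV is active, so *purD* is transcribed.
So PurD is produced and active.
No repressor is bound and PurD is active, so *kepZ* is transcribed.
→ *kepZ* is ON.
ppGpp is present, so GorX is inactive.
Maltulose is present, so HolG is inactive.
With no repressor bound, *fenF* is transcribed.
→ *fenF* is ON.
Mevalonate is present, so ElnS is active.
No repressor is bound and ElnS is active, so *irpJ* is transcribed.
→ *irpJ* is ON.
c-di-GMP is absent, so DulJ is active.
Quinate is present, so TorS is active.
With repressor DulJ bound, *yilV* is not transcribed.
So YilV is not produced.
With no repressor bound, *pexQ* is transcribed.
→ *pexQ* is ON.
Malonate is absent, so QuvG is active.
Shikimate is absent, so PexJ is active.
No repressor is bound and QuvG and PexJ are active, so *fenS* is transcribed.
→ *fenS* is ON.
5 of the 5 genes are transcribed.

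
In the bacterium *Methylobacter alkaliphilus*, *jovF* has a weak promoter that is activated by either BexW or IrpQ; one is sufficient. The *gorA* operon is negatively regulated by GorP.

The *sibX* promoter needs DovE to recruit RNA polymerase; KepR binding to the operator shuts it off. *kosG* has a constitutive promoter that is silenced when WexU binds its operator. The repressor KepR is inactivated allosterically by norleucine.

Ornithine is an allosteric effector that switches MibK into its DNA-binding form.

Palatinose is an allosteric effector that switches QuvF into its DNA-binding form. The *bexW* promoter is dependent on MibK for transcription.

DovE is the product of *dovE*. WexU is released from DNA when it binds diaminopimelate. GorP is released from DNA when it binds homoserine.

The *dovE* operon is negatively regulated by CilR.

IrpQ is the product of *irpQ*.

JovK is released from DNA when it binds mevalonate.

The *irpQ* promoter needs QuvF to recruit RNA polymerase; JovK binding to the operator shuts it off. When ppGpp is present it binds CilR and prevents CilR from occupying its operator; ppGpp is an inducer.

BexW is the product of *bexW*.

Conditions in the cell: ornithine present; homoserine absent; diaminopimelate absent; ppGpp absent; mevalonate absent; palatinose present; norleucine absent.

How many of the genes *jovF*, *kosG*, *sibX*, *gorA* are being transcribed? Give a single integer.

1

Ornithine is present, so MibK is active.
No repressor is bound and MibK is active, so *bexW* is transcribed.
So BexW is produced and active.
Mevalonate is absent, so JovK is active.
Palatinose is present, so QuvF is active.
With repressor JovK bound, *irpQ* is not transcribed.
So IrpQ is not produced.
Activator BexW is present, so *jovF* is transcribed.
→ *jovF* is ON.
Diaminopimelate is absent, so WexU is active.
With repressor WexU bound, *kosG* is not transcribed.
→ *kosG* is OFF.
Norleucine is absent, so KepR is active.
ppGpp is absent, so CilR is active.
With repressor CilR bound, *dovE* is not transcribed.
So DovE is not produced.
With repressor KepR bound, *sibX* is not transcribed.
→ *sibX* is OFF.
Homoserine is absent, so GorP is active.
With repressor GorP bound, *gorA* is not transcribed.
→ *gorA* is OFF.
1 of the 4 genes is transcribed.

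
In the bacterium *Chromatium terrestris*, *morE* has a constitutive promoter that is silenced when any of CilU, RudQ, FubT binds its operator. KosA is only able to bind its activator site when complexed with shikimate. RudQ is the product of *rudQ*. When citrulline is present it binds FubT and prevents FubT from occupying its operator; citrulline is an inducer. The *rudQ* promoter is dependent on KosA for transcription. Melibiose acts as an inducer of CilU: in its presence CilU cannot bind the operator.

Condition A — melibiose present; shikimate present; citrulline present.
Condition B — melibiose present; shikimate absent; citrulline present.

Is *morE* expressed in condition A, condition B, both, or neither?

B only

Condition A:
Melibiose is present, so CilU is inactive.
Shikimate is present, so KosA is active.
No repressor is bound and KosA is active, so *rudQ* is transcribed.
So RudQ is produced and active.
Citrulline is present, so FubT is inactive.
With repressor RudQ bound, *morE* is not transcribed.
→ *morE* is OFF in A.
Condition B:
Melibiose is present, so CilU is inactive.
Shikimate is absent, so KosA is inactive.
Required activator KosA is absent, so *rudQ* is not transcribed.
So RudQ is not produced.
Citrulline is present, so FubT is inactive.
With no repressor bound, *morE* is transcribed.
→ *morE* is ON in B.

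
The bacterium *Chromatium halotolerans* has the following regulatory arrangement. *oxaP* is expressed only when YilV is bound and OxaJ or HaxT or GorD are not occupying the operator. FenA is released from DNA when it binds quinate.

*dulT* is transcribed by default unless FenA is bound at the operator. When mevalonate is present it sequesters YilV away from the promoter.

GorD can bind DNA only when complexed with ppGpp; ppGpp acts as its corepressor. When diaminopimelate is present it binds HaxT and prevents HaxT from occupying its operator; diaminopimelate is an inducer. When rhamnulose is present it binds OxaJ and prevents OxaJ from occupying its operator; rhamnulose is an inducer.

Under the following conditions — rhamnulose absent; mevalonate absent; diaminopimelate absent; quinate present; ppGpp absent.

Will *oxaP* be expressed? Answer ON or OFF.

Rhamnulose is absent, so OxaJ is active.
Diaminopimelate is absent, so HaxT is active.
Mevalonate is absent, so YilV is active.
ppGpp is absent, so GorD is inactive.
With repressor OxaJ bound, *oxaP* is not transcribed.

OFF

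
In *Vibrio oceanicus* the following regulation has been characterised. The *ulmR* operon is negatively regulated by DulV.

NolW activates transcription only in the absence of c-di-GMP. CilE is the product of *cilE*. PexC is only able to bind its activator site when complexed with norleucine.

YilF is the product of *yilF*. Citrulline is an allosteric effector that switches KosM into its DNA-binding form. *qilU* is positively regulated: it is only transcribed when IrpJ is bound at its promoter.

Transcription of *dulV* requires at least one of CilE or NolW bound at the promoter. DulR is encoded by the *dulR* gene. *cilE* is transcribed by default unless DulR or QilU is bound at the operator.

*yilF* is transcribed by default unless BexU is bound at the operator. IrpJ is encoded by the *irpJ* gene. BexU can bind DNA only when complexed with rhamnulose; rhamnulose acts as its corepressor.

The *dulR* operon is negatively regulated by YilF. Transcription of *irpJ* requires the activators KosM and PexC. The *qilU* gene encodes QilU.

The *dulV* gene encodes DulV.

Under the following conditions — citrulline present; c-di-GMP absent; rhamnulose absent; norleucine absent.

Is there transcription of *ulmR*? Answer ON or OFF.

OFF

Rhamnulose is absent, so BexU is inactive.
With no repressor bound, *yilF* is transcribed.
So YilF is produced and active.
With repressor YilF bound, *dulR* is not transcribed.
So DulR is not produced.
Citrulline is present, so KosM is active.
Norleucine is absent, so PexC is inactive.
Required activator PexC is absent, so *irpJ* is not transcribed.
So IrpJ is not produced.
Required activator IrpJ is absent, so *qilU* is not transcribed.
So QilU is not produced.
With no repressor bound, *cilE* is transcribed.
So CilE is produced and active.
c-di-GMP is absent, so NolW is active.
Activator CilE is present, so *dulV* is transcribed.
So DulV is produced and active.
With repressor DulV bound, *ulmR* is not transcribed.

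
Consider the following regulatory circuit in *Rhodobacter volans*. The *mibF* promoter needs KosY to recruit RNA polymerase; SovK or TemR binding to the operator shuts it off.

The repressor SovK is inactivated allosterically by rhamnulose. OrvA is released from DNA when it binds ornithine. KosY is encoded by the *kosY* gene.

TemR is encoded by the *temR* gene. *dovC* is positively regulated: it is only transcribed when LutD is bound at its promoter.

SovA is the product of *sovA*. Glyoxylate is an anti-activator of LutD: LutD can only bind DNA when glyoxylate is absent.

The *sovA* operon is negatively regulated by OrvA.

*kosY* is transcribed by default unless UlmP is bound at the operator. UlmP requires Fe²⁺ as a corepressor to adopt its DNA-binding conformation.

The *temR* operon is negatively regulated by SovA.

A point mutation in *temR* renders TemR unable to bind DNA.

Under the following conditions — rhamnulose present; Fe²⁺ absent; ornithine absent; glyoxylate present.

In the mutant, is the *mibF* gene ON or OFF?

Rhamnulose is present, so SovK is inactive.
Fe²⁺ is absent, so UlmP is inactive.
With no repressor bound, *kosY* is transcribed.
So KosY is produced and active.
TemR is non-functional in this strain, so it has no effect.
No repressor is bound and KosY is active, so *mibF* is transcribed.

ON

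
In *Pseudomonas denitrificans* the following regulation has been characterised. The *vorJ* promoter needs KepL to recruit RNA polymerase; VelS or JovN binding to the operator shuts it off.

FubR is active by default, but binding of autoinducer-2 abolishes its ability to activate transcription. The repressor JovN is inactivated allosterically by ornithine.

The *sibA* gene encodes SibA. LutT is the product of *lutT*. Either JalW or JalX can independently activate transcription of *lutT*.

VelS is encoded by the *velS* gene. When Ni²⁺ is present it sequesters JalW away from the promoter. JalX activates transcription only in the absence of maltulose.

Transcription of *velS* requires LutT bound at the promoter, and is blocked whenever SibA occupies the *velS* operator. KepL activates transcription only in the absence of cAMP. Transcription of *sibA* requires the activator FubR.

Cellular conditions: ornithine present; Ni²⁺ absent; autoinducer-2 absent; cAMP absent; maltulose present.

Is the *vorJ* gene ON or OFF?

cAMP is absent, so KepL is active.
Ni²⁺ is absent, so JalW is active.
Maltulose is present, so JalX is inactive.
Activator JalW is present, so *lutT* is transcribed.
So LutT is produced and active.
Autoinducer-2 is absent, so FubR is active.
No repressor is bound and FubR is active, so *sibA* is transcribed.
So SibA is produced and active.
With repressor SibA bound, *velS* is not transcribed.
So VelS is not produced.
Ornithine is present, so JovN is inactive.
No repressor is bound and KepL is active, so *vorJ* is transcribed.

ON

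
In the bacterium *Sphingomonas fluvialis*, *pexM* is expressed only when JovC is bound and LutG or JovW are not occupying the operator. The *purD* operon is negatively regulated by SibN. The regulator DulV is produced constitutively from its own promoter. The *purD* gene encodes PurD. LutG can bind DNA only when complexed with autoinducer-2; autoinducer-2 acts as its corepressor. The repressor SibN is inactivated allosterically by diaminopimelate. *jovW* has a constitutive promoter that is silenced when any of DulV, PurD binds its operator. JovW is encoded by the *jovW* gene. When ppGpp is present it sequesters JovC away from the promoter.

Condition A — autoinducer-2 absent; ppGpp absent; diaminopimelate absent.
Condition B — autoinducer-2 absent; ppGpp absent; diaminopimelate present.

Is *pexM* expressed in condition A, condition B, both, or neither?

Condition A:
Autoinducer-2 is absent, so LutG is inactive.
ppGpp is absent, so JovC is active.
DulV is produced constitutively and is active.
Diaminopimelate is absent, so SibN is active.
With repressor SibN bound, *purD* is not transcribed.
So PurD is not produced.
With repressor DulV bound, *jovW* is not transcribed.
So JovW is not produced.
No repressor is bound and JovC is active, so *pexM* is transcribed.
→ *pexM* is ON in A.
Condition B:
Autoinducer-2 is absent, so LutG is inactive.
ppGpp is absent, so JovC is active.
DulV is produced constitutively and is active.
Diaminopimelate is present, so SibN is inactive.
With no repressor bound, *purD* is transcribed.
So PurD is produced and active.
With repressor DulV bound, *jovW* is not transcribed.
So JovW is not produced.
No repressor is bound and JovC is active, so *pexM* is transcribed.
→ *pexM* is ON in B.

both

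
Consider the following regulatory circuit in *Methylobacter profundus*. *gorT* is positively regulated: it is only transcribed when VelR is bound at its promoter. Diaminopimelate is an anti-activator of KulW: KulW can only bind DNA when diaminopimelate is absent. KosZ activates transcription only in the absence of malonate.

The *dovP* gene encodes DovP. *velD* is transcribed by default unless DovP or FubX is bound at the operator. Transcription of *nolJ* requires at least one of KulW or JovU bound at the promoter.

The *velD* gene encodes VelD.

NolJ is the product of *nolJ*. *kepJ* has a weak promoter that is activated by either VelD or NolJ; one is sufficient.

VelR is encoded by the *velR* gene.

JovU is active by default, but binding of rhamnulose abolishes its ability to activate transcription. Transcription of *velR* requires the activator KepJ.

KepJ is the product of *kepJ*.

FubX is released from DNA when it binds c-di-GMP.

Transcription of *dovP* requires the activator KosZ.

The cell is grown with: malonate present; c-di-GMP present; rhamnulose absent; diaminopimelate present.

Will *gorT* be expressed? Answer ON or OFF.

Malonate is present, so KosZ is inactive.
Required activator KosZ is absent, so *dovP* is not transcribed.
So DovP is not produced.
c-di-GMP is present, so FubX is inactive.
With no repressor bound, *velD* is transcribed.
So VelD is produced and active.
Diaminopimelate is present, so KulW is inactive.
Rhamnulose is absent, so JovU is active.
Activator JovU is present, so *nolJ* is transcribed.
So NolJ is produced and active.
Activator VelD is present, so *kepJ* is transcribed.
So KepJ is produced and active.
No repressor is bound and KepJ is active, so *velR* is transcribed.
So VelR is produced and active.
No repressor is bound and VelR is active, so *gorT* is transcribed.

ON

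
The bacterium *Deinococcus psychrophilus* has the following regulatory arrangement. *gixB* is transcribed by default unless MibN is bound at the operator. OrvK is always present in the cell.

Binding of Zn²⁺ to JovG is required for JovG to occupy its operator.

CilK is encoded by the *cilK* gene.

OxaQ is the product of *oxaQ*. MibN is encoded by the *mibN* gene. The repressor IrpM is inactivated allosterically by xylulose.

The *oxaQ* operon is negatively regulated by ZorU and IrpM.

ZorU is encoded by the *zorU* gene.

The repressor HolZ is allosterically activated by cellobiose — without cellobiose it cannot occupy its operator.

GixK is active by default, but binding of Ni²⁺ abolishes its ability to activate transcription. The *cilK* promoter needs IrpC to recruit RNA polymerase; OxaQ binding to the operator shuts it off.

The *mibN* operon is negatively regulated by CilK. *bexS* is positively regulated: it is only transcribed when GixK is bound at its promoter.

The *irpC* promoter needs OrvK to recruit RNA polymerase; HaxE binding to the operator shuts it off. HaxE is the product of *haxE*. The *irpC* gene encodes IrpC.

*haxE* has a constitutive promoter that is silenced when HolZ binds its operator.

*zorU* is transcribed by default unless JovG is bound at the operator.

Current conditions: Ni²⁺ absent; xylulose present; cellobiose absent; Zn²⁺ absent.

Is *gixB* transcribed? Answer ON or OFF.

OFF

Zn²⁺ is absent, so JovG is inactive.
With no repressor bound, *zorU* is transcribed.
So ZorU is produced and active.
Xylulose is present, so IrpM is inactive.
With repressor ZorU bound, *oxaQ* is not transcribed.
So OxaQ is not produced.
Cellobiose is absent, so HolZ is inactive.
With no repressor bound, *haxE* is transcribed.
So HaxE is produced and active.
OrvK is produced constitutively and is active.
With repressor HaxE bound, *irpC* is not transcribed.
So IrpC is not produced.
Required activator IrpC is absent, so *cilK* is not transcribed.
So CilK is not produced.
With no repressor bound, *mibN* is transcribed.
So MibN is produced and active.
With repressor MibN bound, *gixB* is not transcribed.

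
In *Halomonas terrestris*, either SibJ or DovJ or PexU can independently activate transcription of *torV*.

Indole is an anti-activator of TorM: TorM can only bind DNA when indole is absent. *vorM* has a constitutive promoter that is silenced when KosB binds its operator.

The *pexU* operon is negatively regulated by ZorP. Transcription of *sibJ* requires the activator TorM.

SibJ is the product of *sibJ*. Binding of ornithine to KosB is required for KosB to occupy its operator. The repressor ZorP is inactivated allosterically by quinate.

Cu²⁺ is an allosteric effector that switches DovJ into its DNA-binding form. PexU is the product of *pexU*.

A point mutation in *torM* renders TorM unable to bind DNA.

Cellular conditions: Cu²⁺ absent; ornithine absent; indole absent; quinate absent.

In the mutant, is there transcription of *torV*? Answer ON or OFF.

TorM is non-functional in this strain, so it has no effect.
Required activator TorM is absent, so *sibJ* is not transcribed.
So SibJ is not produced.
Cu²⁺ is absent, so DovJ is inactive.
Quinate is absent, so ZorP is active.
With repressor ZorP bound, *pexU* is not transcribed.
So PexU is not produced.
No activator is available at the *torV* promoter, so *torV* is not transcribed.

OFF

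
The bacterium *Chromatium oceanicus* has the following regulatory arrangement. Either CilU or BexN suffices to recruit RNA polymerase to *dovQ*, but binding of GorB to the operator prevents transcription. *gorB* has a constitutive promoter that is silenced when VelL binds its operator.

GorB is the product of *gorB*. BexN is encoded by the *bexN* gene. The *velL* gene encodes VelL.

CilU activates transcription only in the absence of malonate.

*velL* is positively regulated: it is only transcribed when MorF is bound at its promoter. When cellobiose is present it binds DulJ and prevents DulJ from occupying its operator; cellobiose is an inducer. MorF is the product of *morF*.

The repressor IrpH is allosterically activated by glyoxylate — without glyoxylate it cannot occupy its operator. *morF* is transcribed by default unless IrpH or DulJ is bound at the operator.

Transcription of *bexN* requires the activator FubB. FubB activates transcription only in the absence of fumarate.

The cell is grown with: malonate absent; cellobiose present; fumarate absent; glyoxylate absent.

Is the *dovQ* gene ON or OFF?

ON

Malonate is absent, so CilU is active.
Fumarate is absent, so FubB is active.
No repressor is bound and FubB is active, so *bexN* is transcribed.
So BexN is produced and active.
Glyoxylate is absent, so IrpH is inactive.
Cellobiose is present, so DulJ is inactive.
With no repressor bound, *morF* is transcribed.
So MorF is produced and active.
No repressor is bound and MorF is active, so *velL* is transcribed.
So VelL is produced and active.
With repressor VelL bound, *gorB* is not transcribed.
So GorB is not produced.
Activator CilU is present, so *dovQ* is transcribed.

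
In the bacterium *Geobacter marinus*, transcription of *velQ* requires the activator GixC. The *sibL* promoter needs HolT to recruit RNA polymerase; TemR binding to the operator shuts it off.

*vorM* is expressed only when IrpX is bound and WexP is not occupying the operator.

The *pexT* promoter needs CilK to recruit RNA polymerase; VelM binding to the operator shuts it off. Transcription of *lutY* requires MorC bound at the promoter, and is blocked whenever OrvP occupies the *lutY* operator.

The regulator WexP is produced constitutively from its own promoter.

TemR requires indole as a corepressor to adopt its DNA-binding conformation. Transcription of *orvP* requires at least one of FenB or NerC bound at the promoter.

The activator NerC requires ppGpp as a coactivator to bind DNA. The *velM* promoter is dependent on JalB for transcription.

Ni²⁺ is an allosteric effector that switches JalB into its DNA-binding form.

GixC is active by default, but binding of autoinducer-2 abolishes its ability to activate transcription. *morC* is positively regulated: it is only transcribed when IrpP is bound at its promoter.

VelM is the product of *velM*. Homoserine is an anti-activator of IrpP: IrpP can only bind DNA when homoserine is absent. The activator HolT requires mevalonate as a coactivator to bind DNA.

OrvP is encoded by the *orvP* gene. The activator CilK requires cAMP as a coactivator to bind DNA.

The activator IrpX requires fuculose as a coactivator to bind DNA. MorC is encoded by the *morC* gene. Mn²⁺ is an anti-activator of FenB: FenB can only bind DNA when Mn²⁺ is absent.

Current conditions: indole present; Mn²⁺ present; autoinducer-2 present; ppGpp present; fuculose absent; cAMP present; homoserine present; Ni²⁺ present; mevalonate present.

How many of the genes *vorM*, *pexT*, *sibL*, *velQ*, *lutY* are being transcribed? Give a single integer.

0

Fuculose is absent, so IrpX is inactive.
WexP is produced constitutively and is active.
With repressor WexP bound, *vorM* is not transcribed.
→ *vorM* is OFF.
Ni²⁺ is present, so JalB is active.
No repressor is bound and JalB is active, so *velM* is transcribed.
So VelM is produced and active.
cAMP is present, so CilK is active.
With repressor VelM bound, *pexT* is not transcribed.
→ *pexT* is OFF.
Indole is present, so TemR is active.
Mevalonate is present, so HolT is active.
With repressor TemR bound, *sibL* is not transcribed.
→ *sibL* is OFF.
Autoinducer-2 is present, so GixC is inactive.
Required activator GixC is absent, so *velQ* is not transcribed.
→ *velQ* is OFF.
Mn²⁺ is present, so FenB is inactive.
ppGpp is present, so NerC is active.
Activator NerC is present, so *orvP* is transcribed.
So OrvP is produced and active.
Homoserine is present, so IrpP is inactive.
Required activator IrpP is absent, so *morC* is not transcribed.
So MorC is not produced.
With repressor OrvP bound, *lutY* is not transcribed.
→ *lutY* is OFF.
0 of the 5 genes are transcribed.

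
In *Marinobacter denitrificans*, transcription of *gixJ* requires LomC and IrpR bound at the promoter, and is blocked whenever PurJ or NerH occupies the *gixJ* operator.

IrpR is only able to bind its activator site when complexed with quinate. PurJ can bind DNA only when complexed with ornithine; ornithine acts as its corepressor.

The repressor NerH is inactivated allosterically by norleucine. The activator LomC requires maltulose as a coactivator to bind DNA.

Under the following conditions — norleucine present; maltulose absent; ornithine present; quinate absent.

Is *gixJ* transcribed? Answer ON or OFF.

OFF

Ornithine is present, so PurJ is active.
Maltulose is absent, so LomC is inactive.
Quinate is absent, so IrpR is inactive.
Norleucine is present, so NerH is inactive.
With repressor PurJ bound, *gixJ* is not transcribed.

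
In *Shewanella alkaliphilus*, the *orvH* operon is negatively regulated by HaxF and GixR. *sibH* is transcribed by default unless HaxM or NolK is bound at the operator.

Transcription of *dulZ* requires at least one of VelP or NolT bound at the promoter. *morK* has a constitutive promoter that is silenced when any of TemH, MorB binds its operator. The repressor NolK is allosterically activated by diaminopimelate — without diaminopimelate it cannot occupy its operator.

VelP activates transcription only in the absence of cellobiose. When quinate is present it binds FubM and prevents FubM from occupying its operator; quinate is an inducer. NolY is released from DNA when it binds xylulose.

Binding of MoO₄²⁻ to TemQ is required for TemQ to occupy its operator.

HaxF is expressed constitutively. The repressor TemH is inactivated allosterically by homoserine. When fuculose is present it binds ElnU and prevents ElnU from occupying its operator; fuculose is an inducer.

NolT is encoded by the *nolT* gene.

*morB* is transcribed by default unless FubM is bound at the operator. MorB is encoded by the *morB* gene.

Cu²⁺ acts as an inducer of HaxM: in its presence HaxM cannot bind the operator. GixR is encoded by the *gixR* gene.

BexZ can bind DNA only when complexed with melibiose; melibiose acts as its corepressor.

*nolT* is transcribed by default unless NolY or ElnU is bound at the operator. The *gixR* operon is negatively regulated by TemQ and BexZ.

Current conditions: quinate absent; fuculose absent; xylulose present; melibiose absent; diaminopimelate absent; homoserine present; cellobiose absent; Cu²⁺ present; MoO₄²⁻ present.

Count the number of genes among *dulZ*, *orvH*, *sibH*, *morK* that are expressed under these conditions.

3

Cellobiose is absent, so VelP is active.
Xylulose is present, so NolY is inactive.
Fuculose is absent, so ElnU is active.
With repressor ElnU bound, *nolT* is not transcribed.
So NolT is not produced.
Activator VelP is present, so *dulZ* is transcribed.
→ *dulZ* is ON.
HaxF is produced constitutively and is active.
MoO₄²⁻ is present, so TemQ is active.
Melibiose is absent, so BexZ is inactive.
With repressor TemQ bound, *gixR* is not transcribed.
So GixR is not produced.
With repressor HaxF bound, *orvH* is not transcribed.
→ *orvH* is OFF.
Cu²⁺ is present, so HaxM is inactive.
Diaminopimelate is absent, so NolK is inactive.
With no repressor bound, *sibH* is transcribed.
→ *sibH* is ON.
Homoserine is present, so TemH is inactive.
Quinate is absent, so FubM is active.
With repressor FubM bound, *morB* is not transcribed.
So MorB is not produced.
With no repressor bound, *morK* is transcribed.
→ *morK* is ON.
3 of the 4 genes are transcribed.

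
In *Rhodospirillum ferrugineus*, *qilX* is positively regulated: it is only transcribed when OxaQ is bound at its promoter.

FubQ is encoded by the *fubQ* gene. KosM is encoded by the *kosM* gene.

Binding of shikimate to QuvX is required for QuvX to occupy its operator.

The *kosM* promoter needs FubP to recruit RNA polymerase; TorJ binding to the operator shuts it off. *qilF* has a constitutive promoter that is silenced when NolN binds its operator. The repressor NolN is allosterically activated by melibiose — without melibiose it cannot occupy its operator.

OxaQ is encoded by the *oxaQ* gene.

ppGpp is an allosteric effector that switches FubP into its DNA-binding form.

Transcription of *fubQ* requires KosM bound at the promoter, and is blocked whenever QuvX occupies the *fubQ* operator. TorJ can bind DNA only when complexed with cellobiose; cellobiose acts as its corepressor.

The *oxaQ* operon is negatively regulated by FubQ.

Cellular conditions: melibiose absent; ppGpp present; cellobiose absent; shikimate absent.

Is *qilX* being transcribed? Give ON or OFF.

OFF

Cellobiose is absent, so TorJ is inactive.
ppGpp is present, so FubP is active.
No repressor is bound and FubP is active, so *kosM* is transcribed.
So KosM is produced and active.
Shikimate is absent, so QuvX is inactive.
No repressor is bound and KosM is active, so *fubQ* is transcribed.
So FubQ is produced and active.
With repressor FubQ bound, *oxaQ* is not transcribed.
So OxaQ is not produced.
Required activator OxaQ is absent, so *qilX* is not transcribed.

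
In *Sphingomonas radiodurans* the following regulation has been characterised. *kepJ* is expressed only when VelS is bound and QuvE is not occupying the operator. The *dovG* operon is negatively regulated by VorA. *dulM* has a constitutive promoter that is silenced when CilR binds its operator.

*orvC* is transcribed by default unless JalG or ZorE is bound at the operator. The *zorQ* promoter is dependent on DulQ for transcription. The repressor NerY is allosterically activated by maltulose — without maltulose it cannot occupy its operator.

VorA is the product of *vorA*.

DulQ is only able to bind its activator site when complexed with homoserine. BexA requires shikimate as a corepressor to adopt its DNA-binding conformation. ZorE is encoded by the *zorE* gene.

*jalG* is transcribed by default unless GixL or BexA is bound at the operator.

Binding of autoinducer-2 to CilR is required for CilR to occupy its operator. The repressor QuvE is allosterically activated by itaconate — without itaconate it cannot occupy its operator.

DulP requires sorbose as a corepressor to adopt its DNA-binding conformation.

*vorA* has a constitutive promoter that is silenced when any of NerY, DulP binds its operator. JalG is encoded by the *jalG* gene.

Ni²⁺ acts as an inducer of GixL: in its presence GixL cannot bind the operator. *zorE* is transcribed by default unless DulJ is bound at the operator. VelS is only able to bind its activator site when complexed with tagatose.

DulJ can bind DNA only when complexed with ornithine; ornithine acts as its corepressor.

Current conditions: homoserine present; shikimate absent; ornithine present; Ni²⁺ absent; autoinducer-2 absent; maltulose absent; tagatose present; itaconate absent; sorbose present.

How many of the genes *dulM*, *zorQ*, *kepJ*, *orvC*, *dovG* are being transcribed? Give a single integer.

Autoinducer-2 is absent, so CilR is inactive.
With no repressor bound, *dulM* is transcribed.
→ *dulM* is ON.
Homoserine is present, so DulQ is active.
No repressor is bound and DulQ is active, so *zorQ* is transcribed.
→ *zorQ* is ON.
Tagatose is present, so VelS is active.
Itaconate is absent, so QuvE is inactive.
No repressor is bound and VelS is active, so *kepJ* is transcribed.
→ *kepJ* is ON.
Ni²⁺ is absent, so GixL is active.
Shikimate is absent, so BexA is inactive.
With repressor GixL bound, *jalG* is not transcribed.
So JalG is not produced.
Ornithine is present, so DulJ is active.
With repressor DulJ bound, *zorE* is not transcribed.
So ZorE is not produced.
With no repressor bound, *orvC* is transcribed.
→ *orvC* is ON.
Maltulose is absent, so NerY is inactive.
Sorbose is present, so DulP is active.
With repressor DulP bound, *vorA* is not transcribed.
So VorA is not produced.
With no repressor bound, *dovG* is transcribed.
→ *dovG* is ON.
5 of the 5 genes are transcribed.

5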